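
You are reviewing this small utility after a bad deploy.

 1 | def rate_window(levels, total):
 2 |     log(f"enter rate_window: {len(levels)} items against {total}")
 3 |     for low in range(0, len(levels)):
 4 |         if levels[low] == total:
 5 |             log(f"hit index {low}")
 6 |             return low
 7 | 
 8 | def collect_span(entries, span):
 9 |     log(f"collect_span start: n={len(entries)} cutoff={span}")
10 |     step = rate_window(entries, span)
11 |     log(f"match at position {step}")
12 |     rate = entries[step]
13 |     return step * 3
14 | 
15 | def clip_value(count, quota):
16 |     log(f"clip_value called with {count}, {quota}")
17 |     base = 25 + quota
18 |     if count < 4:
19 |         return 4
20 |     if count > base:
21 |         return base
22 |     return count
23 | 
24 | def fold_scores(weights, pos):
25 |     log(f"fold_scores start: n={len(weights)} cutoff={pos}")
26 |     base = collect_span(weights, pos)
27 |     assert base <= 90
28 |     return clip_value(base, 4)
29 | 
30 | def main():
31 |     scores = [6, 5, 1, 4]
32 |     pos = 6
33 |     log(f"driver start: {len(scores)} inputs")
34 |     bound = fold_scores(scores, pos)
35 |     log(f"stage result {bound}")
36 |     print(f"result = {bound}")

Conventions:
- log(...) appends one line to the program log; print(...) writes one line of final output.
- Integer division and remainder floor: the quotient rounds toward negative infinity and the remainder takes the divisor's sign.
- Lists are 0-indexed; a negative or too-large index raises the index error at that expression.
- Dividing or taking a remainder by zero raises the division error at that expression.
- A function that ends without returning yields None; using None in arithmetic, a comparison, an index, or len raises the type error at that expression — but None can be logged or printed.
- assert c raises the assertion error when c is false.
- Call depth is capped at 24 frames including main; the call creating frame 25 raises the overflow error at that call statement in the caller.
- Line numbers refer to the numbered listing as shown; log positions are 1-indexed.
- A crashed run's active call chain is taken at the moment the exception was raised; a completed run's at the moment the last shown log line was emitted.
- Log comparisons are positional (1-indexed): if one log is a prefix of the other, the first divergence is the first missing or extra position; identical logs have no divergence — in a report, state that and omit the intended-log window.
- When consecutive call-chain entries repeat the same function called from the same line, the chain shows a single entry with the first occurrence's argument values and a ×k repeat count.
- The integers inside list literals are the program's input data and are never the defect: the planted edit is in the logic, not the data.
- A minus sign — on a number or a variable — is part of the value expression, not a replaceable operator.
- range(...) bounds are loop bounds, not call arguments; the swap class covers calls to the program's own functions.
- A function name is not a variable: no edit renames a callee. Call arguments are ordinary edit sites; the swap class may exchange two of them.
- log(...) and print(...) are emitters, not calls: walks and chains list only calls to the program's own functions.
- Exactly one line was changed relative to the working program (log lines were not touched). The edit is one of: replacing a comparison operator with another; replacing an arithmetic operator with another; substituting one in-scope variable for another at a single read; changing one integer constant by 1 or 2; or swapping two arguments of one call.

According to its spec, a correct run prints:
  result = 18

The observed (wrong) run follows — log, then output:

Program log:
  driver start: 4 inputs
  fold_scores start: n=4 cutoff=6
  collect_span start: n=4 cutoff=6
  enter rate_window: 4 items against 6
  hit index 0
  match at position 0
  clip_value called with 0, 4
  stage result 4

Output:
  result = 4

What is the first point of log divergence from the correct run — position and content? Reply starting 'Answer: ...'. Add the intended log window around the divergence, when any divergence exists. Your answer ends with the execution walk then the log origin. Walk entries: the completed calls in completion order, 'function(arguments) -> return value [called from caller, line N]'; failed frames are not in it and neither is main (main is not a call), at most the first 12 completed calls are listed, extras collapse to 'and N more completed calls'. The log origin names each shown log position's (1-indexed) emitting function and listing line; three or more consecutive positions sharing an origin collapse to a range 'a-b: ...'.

Answer: position 7 — shown 'clip_value called with 0, 4', intended 'clip_value called with 18, 4'.
Intended log window:
  5: hit index 0
  6: match at position 0
  7: clip_value called with 18, 4
  8: stage result 18
Execution walk:
  rate_window([6, 5, 1, 4], 6) -> 0  [called from collect_span, line 10]
  collect_span([6, 5, 1, 4], 6) -> 0  [called from fold_scores, line 26]
  clip_value(0, 4) -> 4  [called from fold_scores, line 28]
  fold_scores([6, 5, 1, 4], 6) -> 4  [called from main, line 34]
Log line origins:
  1: emitted by main (line 33)
  2: emitted by fold_scores (line 25)
  3: emitted by collect_span (line 9)
  4: emitted by rate_window (line 2)
  5: emitted by rate_window (line 5)
  6: emitted by collect_span (line 11)
  7: emitted by clip_value (line 16)
  8: emitted by main (line 35)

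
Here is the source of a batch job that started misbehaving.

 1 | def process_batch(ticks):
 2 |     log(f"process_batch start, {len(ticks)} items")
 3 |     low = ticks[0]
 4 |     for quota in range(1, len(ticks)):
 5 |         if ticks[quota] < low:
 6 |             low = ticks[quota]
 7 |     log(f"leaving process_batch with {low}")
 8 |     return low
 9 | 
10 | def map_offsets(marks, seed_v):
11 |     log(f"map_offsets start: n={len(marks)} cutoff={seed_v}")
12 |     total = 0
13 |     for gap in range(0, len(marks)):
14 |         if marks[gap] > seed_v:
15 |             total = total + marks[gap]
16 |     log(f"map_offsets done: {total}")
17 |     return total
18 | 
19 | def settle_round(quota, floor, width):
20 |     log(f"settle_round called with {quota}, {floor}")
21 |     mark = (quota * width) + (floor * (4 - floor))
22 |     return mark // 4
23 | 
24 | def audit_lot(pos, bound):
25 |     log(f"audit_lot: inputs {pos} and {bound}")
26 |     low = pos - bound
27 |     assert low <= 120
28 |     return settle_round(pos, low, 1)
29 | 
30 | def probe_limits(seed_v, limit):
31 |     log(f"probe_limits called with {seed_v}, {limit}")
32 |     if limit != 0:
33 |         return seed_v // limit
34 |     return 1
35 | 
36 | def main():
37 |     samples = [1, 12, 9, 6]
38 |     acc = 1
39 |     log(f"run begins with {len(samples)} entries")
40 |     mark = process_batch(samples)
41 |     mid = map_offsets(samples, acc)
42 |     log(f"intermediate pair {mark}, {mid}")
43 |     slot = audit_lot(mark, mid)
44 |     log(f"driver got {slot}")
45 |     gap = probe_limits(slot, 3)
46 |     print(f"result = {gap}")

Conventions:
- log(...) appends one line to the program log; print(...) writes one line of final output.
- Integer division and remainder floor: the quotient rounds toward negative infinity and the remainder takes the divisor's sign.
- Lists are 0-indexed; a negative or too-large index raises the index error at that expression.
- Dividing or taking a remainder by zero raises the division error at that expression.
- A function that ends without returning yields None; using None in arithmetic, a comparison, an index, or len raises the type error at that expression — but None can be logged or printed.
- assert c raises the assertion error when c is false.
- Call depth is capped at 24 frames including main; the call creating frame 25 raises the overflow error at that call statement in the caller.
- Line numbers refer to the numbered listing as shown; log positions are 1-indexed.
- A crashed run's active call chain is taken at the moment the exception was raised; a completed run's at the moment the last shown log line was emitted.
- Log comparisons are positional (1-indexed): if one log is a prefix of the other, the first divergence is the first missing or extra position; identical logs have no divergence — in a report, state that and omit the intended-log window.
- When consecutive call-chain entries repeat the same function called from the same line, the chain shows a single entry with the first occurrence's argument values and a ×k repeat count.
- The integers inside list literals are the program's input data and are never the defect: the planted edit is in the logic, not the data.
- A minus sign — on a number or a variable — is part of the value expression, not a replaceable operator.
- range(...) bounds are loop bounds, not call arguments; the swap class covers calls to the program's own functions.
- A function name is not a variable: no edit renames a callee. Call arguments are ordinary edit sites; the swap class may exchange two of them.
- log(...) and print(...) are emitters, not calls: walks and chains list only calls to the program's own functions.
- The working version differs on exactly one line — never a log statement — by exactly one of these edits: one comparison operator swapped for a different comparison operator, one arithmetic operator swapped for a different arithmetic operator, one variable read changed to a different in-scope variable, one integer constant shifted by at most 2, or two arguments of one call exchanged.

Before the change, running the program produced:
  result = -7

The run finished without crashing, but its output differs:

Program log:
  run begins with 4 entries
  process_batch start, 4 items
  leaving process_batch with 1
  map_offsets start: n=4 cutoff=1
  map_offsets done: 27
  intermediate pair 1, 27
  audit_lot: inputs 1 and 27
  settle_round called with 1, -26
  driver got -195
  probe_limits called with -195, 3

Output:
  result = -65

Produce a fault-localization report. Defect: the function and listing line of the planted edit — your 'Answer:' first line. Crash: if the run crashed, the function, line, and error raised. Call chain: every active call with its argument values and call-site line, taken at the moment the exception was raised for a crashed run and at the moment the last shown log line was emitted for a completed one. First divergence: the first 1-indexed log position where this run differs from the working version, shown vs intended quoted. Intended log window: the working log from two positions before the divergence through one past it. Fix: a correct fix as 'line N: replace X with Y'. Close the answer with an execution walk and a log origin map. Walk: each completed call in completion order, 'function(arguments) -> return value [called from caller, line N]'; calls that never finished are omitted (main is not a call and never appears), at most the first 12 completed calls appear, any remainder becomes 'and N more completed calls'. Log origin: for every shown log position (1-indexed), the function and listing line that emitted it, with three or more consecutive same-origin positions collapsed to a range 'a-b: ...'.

Answer: the defect is in settle_round at line 21.
Key observation: Position 9 is the first bad log line: 'driver got -195' should read 'driver got -20'.
Call chain: main -> probe_limits(-195, 3) (called at line 45).
First divergence: at position 9 the run shows 'driver got -195' where the working version logs 'driver got -20'.
Intended log window:
  7: audit_lot: inputs 1 and 27
  8: settle_round called with 1, -26
  9: driver got -20
  10: probe_limits called with -20, 3
Execution walk:
  process_batch([1, 12, 9, 6]) -> 1  [called from main, line 40]
  map_offsets([1, 12, 9, 6], 1) -> 27  [called from main, line 41]
  settle_round(1, -26, 1) -> -195  [called from audit_lot, line 28]
  audit_lot(1, 27) -> -195  [called from main, line 43]
  probe_limits(-195, 3) -> -65  [called from main, line 45]
Log origin:
  1: from main, line 39
  2: from process_batch, line 2
  3: from process_batch, line 7
  4: from map_offsets, line 11
  5: from map_offsets, line 16
  6: from main, line 42
  7: from audit_lot, line 25
  8: from settle_round, line 20
  9: from main, line 44
  10: from probe_limits, line 31
A correct fix: line 21: replace `4 - floor` with `4 - width`.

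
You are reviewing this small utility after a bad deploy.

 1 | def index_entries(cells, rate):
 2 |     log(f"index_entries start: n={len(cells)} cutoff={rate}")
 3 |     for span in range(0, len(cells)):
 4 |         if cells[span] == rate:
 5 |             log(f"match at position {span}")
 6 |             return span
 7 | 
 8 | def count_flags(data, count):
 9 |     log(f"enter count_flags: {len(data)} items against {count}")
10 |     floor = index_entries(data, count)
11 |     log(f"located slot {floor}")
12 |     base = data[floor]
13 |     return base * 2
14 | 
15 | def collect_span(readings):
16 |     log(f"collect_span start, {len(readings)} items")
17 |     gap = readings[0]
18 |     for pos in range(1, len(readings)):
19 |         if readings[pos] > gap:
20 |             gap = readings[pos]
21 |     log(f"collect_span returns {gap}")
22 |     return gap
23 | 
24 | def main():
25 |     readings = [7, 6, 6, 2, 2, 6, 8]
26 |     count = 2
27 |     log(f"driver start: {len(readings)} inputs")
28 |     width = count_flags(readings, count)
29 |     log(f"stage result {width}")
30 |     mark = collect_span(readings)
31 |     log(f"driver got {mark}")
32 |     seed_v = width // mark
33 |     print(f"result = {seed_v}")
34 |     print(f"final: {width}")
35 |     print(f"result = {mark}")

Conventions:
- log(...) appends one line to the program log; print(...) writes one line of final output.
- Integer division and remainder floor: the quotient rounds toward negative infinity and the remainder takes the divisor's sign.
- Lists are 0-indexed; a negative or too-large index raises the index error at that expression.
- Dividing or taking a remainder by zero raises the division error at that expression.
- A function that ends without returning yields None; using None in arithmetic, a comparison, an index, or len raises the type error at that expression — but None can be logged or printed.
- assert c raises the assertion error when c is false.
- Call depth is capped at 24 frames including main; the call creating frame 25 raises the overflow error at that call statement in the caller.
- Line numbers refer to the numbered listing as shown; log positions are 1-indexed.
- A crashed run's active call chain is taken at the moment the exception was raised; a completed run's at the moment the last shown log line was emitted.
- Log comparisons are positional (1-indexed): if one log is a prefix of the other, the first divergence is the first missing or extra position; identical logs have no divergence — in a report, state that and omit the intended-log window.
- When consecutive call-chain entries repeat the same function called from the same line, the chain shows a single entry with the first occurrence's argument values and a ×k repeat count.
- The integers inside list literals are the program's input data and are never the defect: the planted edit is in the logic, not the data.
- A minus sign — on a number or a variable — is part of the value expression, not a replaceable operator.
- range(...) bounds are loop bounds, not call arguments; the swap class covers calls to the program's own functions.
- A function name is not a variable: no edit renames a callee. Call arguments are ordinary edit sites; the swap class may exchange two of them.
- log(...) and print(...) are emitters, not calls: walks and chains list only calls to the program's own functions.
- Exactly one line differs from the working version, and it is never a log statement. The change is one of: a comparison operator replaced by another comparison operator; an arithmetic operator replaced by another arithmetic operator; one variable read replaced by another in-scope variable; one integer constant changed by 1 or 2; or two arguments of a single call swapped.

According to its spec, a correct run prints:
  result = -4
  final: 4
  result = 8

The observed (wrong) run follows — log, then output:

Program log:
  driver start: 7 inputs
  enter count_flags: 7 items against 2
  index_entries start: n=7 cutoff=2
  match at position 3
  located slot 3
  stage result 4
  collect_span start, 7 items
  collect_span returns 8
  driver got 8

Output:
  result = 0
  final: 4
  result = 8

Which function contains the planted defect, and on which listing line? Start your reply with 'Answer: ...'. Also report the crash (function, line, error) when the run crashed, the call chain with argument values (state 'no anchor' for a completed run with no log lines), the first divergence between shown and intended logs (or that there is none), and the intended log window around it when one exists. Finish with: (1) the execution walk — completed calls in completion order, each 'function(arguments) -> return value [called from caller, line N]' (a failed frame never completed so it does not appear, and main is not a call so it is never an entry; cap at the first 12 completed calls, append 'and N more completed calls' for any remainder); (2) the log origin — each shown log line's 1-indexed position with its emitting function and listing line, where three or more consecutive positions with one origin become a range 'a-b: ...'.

Answer: the defect is in main at line 32.
Key fact: No log line changed; the fault shows up purely in the output.
Call chain: main.
First divergence: none (the log streams are identical).
Execution walk:
  index_entries([7, 6, 6, 2, 2, 6, 8], 2) -> 3  [called from count_flags, line 10]
  count_flags([7, 6, 6, 2, 2, 6, 8], 2) -> 4  [called from main, line 28]
  collect_span([7, 6, 6, 2, 2, 6, 8]) -> 8  [called from main, line 30]
Log line origins:
  1: emitted by main (line 27)
  2: emitted by count_flags (line 9)
  3: emitted by index_entries (line 2)
  4: emitted by index_entries (line 5)
  5: emitted by count_flags (line 11)
  6: emitted by main (line 29)
  7: emitted by collect_span (line 16)
  8: emitted by collect_span (line 21)
  9: emitted by main (line 31)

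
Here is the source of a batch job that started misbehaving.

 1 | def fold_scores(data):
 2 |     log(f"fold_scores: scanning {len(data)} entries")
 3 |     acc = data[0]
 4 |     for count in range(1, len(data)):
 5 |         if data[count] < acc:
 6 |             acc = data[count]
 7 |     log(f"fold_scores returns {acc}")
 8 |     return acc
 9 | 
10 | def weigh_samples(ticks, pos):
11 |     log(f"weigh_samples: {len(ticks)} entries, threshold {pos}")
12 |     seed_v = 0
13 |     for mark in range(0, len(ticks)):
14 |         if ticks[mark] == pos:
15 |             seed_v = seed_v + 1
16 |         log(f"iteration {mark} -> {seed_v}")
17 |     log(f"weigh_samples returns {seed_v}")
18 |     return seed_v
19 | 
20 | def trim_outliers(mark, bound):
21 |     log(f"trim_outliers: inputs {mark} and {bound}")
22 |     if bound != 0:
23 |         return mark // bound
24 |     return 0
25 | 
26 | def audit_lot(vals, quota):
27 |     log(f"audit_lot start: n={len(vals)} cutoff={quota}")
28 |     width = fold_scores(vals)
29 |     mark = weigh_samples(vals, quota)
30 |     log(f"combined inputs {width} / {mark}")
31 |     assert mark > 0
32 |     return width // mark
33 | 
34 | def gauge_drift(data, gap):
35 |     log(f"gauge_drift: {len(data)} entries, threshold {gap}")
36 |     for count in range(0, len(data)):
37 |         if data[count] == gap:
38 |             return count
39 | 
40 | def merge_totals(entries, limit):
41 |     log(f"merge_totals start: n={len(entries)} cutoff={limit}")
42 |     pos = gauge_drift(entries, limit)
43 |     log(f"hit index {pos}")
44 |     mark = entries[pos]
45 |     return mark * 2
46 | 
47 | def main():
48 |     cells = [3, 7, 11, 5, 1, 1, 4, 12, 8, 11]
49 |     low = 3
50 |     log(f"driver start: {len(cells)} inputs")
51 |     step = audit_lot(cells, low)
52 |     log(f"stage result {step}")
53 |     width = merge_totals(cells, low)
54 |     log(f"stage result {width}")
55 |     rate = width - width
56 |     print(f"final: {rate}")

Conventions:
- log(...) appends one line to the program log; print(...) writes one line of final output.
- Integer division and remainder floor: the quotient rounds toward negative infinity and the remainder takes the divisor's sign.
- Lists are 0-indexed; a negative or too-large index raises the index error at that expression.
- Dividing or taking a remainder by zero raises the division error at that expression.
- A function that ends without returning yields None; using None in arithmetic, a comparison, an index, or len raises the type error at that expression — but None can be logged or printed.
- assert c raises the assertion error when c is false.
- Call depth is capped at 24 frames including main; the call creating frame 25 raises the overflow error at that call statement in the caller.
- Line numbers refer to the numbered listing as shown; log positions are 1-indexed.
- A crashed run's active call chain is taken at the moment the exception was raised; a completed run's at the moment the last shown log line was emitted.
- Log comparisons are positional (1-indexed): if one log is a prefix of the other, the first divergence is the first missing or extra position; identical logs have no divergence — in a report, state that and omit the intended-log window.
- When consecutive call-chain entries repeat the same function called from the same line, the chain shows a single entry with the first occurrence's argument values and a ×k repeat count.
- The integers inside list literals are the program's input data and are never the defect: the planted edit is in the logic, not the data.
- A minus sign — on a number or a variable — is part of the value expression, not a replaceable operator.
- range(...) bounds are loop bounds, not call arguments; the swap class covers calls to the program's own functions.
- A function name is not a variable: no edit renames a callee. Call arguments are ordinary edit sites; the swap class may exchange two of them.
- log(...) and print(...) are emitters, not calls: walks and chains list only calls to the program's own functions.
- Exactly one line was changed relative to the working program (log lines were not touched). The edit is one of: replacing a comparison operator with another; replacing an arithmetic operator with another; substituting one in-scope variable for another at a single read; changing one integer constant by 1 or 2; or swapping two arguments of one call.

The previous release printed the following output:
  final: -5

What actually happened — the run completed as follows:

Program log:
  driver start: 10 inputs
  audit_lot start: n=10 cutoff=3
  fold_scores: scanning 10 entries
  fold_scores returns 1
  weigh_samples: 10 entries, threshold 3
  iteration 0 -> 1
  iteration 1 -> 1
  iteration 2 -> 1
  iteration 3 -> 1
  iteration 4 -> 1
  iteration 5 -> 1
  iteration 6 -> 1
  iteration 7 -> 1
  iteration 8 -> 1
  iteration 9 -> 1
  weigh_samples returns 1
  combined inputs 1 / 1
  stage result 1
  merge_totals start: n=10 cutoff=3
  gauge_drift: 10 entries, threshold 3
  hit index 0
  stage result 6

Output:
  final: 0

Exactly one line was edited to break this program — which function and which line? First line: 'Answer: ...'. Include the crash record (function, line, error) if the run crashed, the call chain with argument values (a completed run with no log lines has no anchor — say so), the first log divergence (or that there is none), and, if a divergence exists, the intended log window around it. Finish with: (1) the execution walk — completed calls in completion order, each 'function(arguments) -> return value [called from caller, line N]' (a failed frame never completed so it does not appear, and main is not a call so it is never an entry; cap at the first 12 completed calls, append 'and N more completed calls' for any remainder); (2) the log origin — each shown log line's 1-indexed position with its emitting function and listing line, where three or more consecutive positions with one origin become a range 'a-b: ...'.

Answer: the defect is in main at line 55.
Key observation: No log line changed; the fault shows up purely in the output.
Call chain: main.
First divergence: none (the log streams are identical).
Execution walk:
  fold_scores([3, 7, 11, 5, 1, 1, 4, 12, 8, 11]) -> 1  [called from audit_lot, line 28]
  weigh_samples([3, 7, 11, 5, 1, 1, 4, 12, 8, 11], 3) -> 1  [called from audit_lot, line 29]
  audit_lot([3, 7, 11, 5, 1, 1, 4, 12, 8, 11], 3) -> 1  [called from main, line 51]
  gauge_drift([3, 7, 11, 5, 1, 1, 4, 12, 8, 11], 3) -> 0  [called from merge_totals, line 42]
  merge_totals([3, 7, 11, 5, 1, 1, 4, 12, 8, 11], 3) -> 6  [called from main, line 53]
Origin of each log line:
  1: from main, line 50
  2: from audit_lot, line 27
  3: from fold_scores, line 2
  4: from fold_scores, line 7
  5: from weigh_samples, line 11
  6-15: from weigh_samples, line 16
  16: from weigh_samples, line 17
  17: from audit_lot, line 30
  18: from main, line 52
  19: from merge_totals, line 41
  20: from gauge_drift, line 35
  21: from merge_totals, line 43
  22: from main, line 54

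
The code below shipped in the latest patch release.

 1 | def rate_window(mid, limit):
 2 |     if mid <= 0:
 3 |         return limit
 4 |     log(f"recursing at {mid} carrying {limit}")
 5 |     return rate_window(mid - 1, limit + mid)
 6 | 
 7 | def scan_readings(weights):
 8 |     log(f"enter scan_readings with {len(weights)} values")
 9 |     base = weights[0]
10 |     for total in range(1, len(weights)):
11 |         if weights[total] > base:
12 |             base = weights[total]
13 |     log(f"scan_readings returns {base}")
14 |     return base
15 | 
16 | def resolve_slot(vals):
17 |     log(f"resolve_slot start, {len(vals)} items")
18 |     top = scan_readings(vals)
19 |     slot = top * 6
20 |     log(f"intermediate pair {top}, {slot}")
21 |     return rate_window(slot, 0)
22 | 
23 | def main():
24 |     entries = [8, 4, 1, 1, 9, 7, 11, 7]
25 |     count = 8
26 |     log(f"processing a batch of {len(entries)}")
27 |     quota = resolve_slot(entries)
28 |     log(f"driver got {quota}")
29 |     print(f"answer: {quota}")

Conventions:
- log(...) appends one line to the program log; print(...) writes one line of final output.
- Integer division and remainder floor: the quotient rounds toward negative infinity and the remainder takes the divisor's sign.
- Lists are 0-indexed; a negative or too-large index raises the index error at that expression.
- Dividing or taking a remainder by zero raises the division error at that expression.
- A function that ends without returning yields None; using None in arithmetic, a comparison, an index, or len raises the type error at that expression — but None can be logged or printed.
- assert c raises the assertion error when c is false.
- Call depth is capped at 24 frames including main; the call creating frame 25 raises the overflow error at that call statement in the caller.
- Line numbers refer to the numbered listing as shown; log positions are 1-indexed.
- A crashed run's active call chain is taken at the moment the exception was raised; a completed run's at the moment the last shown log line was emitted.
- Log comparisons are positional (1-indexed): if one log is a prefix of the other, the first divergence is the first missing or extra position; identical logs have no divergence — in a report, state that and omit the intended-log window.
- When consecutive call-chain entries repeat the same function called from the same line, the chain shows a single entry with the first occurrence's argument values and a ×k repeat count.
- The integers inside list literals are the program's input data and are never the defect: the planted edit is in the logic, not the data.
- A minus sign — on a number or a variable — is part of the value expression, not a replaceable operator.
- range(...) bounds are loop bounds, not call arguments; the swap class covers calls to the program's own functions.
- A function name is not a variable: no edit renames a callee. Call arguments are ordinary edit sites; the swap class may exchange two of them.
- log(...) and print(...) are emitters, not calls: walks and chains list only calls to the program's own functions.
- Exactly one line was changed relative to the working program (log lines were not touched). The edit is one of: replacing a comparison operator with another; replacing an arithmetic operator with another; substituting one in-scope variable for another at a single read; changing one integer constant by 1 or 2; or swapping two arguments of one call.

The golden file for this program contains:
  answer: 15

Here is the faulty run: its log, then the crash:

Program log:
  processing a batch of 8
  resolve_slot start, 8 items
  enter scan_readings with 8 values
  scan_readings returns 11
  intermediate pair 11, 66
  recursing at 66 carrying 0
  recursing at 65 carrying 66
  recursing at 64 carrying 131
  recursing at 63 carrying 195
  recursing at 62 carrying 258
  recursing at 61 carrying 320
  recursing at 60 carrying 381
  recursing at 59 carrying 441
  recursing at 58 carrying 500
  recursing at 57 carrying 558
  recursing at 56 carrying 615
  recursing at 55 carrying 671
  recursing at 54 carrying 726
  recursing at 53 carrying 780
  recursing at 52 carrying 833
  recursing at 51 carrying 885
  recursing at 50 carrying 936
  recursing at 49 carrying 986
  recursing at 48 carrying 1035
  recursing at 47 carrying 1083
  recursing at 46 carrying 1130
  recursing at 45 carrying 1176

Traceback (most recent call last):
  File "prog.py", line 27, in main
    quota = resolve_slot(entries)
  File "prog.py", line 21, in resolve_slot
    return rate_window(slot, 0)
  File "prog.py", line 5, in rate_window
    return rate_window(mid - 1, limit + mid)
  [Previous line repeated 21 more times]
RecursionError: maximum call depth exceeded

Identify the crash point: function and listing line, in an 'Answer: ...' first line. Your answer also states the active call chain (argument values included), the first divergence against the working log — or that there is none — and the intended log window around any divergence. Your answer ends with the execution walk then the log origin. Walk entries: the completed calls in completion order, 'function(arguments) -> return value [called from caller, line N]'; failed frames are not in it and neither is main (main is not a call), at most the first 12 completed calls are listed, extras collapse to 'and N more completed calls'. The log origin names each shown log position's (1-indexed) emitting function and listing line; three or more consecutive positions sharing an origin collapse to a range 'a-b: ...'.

Answer: the error was raised in rate_window, line 5.
The tell: Everything matches until log position 5, which reads 'intermediate pair 11, 66' in place of 'intermediate pair 11, 5'.
Call chain: main -> resolve_slot([8, 4, 1, 1, 9, 7, 11, 7]) (called at line 27) -> rate_window(66, 0) (called at line 21) -> rate_window(65, 66) (called at line 5) ×21.
First divergence: position 5 — the shown line 'intermediate pair 11, 66' should read 'intermediate pair 11, 5'.
Intended log window:
  3: enter scan_readings with 8 values
  4: scan_readings returns 11
  5: intermediate pair 11, 5
  6: recursing at 5 carrying 0
Execution walk:
  scan_readings([8, 4, 1, 1, 9, 7, 11, 7]) -> 11  [called from resolve_slot, line 18]
Log line origins:
  1: logged in main at line 26
  2: logged in resolve_slot at line 17
  3: logged in scan_readings at line 8
  4: logged in scan_readings at line 13
  5: logged in resolve_slot at line 20
  6-27: logged in rate_window at line 4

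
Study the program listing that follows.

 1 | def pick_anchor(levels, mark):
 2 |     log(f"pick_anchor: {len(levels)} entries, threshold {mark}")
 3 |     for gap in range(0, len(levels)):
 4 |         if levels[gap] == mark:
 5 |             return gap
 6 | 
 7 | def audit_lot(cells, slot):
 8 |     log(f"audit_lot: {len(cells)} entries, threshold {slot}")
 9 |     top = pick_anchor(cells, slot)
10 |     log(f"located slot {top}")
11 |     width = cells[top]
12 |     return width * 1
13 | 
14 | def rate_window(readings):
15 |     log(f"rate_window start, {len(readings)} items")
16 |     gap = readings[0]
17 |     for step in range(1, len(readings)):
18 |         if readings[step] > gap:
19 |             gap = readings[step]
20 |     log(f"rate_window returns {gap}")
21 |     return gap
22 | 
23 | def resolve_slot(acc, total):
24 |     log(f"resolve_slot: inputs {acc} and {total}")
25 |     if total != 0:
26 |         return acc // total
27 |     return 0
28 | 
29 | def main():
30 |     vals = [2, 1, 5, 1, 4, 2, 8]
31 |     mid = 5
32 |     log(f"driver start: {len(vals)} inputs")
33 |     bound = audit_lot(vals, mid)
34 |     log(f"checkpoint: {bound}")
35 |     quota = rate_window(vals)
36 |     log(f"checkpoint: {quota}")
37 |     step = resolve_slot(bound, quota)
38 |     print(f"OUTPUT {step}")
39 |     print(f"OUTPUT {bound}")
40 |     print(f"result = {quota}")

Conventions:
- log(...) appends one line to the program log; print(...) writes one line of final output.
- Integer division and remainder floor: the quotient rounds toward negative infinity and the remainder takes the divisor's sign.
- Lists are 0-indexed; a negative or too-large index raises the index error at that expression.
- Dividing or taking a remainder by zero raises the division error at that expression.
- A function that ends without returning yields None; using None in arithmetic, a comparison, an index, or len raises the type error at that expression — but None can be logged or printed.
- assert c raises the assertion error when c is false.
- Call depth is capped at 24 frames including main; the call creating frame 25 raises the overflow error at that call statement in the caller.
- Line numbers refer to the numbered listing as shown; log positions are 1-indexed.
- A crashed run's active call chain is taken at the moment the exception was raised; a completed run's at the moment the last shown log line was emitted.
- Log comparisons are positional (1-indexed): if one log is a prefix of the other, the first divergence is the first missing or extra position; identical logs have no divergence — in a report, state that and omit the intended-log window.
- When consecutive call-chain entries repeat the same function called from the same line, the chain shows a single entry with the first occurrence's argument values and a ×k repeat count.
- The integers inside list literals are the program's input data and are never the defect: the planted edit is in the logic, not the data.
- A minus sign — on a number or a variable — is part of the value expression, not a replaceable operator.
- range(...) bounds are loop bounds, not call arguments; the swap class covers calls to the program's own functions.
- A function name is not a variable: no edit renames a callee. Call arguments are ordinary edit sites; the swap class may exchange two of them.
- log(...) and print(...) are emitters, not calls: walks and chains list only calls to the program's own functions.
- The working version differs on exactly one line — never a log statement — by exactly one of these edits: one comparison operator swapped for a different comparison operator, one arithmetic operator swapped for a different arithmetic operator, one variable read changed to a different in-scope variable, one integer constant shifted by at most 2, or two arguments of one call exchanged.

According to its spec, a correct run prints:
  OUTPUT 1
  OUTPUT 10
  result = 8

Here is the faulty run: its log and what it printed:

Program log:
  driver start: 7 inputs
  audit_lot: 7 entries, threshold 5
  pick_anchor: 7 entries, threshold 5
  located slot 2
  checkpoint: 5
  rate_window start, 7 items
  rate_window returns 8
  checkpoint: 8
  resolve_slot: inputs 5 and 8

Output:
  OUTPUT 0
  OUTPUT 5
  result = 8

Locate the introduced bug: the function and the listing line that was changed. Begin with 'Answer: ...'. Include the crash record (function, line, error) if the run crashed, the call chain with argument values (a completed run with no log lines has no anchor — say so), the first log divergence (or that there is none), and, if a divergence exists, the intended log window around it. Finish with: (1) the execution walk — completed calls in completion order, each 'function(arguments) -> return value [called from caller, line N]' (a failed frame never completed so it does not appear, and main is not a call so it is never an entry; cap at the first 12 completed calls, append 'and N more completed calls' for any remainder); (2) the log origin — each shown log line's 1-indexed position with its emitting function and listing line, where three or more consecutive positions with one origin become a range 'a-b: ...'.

Answer: the defect is in audit_lot at line 12.
Core observation: Log line 5 is where behavior first shows: 'checkpoint: 5' appears instead of 'checkpoint: 10'.
Call chain: main -> resolve_slot(5, 8) (called at line 37).
First divergence: position 5 — the shown line 'checkpoint: 5' should read 'checkpoint: 10'.
Intended log window:
  3: pick_anchor: 7 entries, threshold 5
  4: located slot 2
  5: checkpoint: 10
  6: rate_window start, 7 items
Execution walk:
  pick_anchor([2, 1, 5, 1, 4, 2, 8], 5) -> 2  [called from audit_lot, line 9]
  audit_lot([2, 1, 5, 1, 4, 2, 8], 5) -> 5  [called from main, line 33]
  rate_window([2, 1, 5, 1, 4, 2, 8]) -> 8  [called from main, line 35]
  resolve_slot(5, 8) -> 0  [called from main, line 37]
Origin of each log line:
  1 — main, line 32
  2 — audit_lot, line 8
  3 — pick_anchor, line 2
  4 — audit_lot, line 10
  5 — main, line 34
  6 — rate_window, line 15
  7 — rate_window, line 20
  8 — main, line 36
  9 — resolve_slot, line 24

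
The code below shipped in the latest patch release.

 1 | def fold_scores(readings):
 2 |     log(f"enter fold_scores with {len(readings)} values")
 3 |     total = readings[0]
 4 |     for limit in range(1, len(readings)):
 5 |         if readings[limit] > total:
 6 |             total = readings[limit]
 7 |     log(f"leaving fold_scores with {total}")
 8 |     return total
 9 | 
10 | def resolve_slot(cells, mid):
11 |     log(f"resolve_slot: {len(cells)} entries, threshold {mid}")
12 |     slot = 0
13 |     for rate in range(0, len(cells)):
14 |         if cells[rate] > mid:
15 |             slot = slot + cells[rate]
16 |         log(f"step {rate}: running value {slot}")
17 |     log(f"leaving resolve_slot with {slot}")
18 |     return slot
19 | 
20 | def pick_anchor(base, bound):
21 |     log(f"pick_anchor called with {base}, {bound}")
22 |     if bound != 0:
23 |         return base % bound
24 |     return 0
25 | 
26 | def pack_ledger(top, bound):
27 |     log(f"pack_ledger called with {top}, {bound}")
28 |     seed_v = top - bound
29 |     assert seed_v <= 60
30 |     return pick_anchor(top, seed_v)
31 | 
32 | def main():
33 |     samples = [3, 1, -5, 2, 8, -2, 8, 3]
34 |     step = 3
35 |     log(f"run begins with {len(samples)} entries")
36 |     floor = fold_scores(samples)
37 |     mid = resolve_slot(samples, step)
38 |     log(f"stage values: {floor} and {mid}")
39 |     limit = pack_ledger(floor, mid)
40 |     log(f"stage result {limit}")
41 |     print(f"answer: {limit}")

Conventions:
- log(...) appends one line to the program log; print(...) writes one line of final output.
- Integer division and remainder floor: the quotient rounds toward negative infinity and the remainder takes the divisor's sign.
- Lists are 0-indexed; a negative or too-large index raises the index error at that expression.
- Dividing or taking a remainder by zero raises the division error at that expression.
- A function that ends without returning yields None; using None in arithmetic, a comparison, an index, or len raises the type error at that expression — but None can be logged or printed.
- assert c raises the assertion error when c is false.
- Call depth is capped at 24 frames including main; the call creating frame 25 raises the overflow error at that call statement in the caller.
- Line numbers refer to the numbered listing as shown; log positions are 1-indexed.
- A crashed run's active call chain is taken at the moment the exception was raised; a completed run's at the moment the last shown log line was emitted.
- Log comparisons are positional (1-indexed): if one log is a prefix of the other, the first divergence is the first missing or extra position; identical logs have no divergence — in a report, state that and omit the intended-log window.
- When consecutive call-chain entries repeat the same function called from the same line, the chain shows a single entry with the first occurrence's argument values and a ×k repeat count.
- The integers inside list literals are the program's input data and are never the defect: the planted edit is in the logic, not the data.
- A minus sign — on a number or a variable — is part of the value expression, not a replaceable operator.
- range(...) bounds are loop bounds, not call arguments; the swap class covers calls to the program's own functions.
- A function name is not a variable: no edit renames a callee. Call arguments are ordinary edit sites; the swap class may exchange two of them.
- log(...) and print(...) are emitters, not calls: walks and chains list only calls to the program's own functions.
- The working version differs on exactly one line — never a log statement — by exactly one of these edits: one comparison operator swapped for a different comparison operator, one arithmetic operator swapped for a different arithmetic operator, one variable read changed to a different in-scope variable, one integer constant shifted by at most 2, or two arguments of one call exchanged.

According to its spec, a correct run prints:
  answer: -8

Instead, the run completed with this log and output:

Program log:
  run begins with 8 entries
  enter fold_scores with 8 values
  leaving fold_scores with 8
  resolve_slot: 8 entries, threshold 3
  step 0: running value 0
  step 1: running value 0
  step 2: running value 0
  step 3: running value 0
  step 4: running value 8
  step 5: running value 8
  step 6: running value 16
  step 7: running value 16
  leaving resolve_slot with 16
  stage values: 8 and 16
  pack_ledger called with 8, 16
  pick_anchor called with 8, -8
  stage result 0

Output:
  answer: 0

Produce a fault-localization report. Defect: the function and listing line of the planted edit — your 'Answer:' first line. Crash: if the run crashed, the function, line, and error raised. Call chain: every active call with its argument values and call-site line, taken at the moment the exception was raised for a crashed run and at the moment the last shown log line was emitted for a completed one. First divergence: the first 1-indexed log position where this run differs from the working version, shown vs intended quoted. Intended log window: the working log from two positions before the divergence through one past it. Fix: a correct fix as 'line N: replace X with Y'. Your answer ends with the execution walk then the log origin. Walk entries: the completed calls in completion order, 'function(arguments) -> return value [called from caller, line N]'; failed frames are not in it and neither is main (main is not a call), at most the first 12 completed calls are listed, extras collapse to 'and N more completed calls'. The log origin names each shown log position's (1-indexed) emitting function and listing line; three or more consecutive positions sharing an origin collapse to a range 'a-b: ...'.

Answer: the defect is in main at line 34.
Key observation: The log first diverges at position 4: the faulty run prints 'resolve_slot: 8 entries, threshold 3' where the working version prints 'resolve_slot: 8 entries, threshold 1'.
Call chain: main.
First divergence: position 4; shown 'resolve_slot: 8 entries, threshold 3' vs intended 'resolve_slot: 8 entries, threshold 1'.
Intended log window:
  2: enter fold_scores with 8 values
  3: leaving fold_scores with 8
  4: resolve_slot: 8 entries, threshold 1
  5: step 0: running value 3
Execution walk:
  fold_scores([3, 1, -5, 2, 8, -2, 8, 3]) -> 8  [called from main, line 36]
  resolve_slot([3, 1, -5, 2, 8, -2, 8, 3], 3) -> 16  [called from main, line 37]
  pick_anchor(8, -8) -> 0  [called from pack_ledger, line 30]
  pack_ledger(8, 16) -> 0  [called from main, line 39]
Log origins:
  1: from main, line 35
  2: from fold_scores, line 2
  3: from fold_scores, line 7
  4: from resolve_slot, line 11
  5-12: from resolve_slot, line 16
  13: from resolve_slot, line 17
  14: from main, line 38
  15: from pack_ledger, line 27
  16: from pick_anchor, line 21
  17: from main, line 40
A correct fix: line 34: replace `3` with `1`.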